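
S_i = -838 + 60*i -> [-838, -778, -718, -658, -598]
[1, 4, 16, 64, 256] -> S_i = 1*4^i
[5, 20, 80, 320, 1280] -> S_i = 5*4^i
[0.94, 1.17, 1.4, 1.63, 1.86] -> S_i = 0.94 + 0.23*i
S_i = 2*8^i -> [2, 16, 128, 1024, 8192]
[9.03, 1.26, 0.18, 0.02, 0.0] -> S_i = 9.03*0.14^i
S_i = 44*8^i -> [44, 352, 2816, 22528, 180224]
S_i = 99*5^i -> [99, 495, 2475, 12375, 61875]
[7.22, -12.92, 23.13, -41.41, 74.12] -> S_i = 7.22*(-1.79)^i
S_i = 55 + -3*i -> [55, 52, 49, 46, 43]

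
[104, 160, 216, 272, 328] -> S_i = 104 + 56*i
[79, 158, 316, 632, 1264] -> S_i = 79*2^i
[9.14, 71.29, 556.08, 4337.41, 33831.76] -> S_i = 9.14*7.80^i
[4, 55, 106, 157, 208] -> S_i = 4 + 51*i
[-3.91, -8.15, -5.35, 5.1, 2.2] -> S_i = Random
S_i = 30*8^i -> [30, 240, 1920, 15360, 122880]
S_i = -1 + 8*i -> [-1, 7, 15, 23, 31]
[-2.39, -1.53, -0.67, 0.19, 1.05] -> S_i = -2.39 + 0.86*i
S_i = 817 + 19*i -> [817, 836, 855, 874, 893]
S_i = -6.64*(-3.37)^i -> [-6.64, 22.38, -75.41, 254.13, -856.42]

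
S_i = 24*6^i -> [24, 144, 864, 5184, 31104]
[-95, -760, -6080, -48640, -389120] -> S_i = -95*8^i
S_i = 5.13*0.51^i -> [5.13, 2.62, 1.33, 0.68, 0.35]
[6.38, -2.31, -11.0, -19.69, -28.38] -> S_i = 6.38 + -8.69*i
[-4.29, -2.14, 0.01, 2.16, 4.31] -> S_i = -4.29 + 2.15*i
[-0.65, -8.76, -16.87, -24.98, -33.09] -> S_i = -0.65 + -8.11*i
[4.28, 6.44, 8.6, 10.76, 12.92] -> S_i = 4.28 + 2.16*i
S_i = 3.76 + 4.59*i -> [3.76, 8.35, 12.94, 17.53, 22.12]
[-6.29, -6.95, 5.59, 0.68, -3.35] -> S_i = Random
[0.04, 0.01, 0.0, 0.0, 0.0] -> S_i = 0.04*0.31^i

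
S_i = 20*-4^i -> [20, -80, 320, -1280, 5120]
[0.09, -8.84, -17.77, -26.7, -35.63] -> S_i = 0.09 + -8.93*i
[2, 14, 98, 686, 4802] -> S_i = 2*7^i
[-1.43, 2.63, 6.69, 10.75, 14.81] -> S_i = -1.43 + 4.06*i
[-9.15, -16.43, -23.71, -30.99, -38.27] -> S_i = -9.15 + -7.28*i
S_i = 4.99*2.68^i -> [4.99, 13.37, 35.84, 96.05, 257.42]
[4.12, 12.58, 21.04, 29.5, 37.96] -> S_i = 4.12 + 8.46*i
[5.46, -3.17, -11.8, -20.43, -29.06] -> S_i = 5.46 + -8.63*i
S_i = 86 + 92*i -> [86, 178, 270, 362, 454]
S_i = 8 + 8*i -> [8, 16, 24, 32, 40]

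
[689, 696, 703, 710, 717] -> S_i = 689 + 7*i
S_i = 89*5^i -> [89, 445, 2225, 11125, 55625]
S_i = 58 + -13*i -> [58, 45, 32, 19, 6]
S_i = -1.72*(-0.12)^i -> [-1.72, 0.21, -0.02, 0.0, -0.0]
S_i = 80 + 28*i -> [80, 108, 136, 164, 192]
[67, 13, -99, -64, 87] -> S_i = Random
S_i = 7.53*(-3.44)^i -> [7.53, -25.9, 89.11, -306.53, 1054.46]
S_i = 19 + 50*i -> [19, 69, 119, 169, 219]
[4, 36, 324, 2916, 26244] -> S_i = 4*9^i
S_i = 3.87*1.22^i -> [3.87, 4.72, 5.76, 7.03, 8.57]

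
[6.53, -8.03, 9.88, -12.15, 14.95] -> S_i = 6.53*(-1.23)^i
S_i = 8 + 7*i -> [8, 15, 22, 29, 36]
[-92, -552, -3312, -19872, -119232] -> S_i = -92*6^i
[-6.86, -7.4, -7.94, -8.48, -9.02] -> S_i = -6.86 + -0.54*i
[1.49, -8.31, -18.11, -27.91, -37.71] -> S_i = 1.49 + -9.80*i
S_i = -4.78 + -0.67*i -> [-4.78, -5.45, -6.12, -6.79, -7.46]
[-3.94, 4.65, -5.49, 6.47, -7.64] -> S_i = -3.94*(-1.18)^i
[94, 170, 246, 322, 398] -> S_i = 94 + 76*i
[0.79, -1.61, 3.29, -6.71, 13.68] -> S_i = 0.79*(-2.04)^i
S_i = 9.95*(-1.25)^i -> [9.95, -12.44, 15.55, -19.43, 24.29]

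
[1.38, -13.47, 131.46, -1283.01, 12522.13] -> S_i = 1.38*(-9.76)^i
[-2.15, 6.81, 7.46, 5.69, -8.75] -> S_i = Random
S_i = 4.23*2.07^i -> [4.23, 8.76, 18.13, 37.52, 77.66]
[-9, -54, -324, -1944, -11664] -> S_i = -9*6^i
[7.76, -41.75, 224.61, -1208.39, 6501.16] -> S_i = 7.76*(-5.38)^i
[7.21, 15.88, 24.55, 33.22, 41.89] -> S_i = 7.21 + 8.67*i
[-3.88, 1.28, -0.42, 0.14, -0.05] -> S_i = -3.88*(-0.33)^i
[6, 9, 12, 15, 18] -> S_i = 6 + 3*i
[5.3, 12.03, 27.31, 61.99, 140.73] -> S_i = 5.30*2.27^i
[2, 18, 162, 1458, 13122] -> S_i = 2*9^i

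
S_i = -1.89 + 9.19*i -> [-1.89, 7.3, 16.49, 25.68, 34.87]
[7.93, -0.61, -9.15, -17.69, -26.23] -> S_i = 7.93 + -8.54*i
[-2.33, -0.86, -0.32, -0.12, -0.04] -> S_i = -2.33*0.37^i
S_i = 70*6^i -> [70, 420, 2520, 15120, 90720]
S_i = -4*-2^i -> [-4, 8, -16, 32, -64]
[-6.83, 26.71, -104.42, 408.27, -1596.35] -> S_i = -6.83*(-3.91)^i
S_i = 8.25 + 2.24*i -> [8.25, 10.49, 12.73, 14.97, 17.21]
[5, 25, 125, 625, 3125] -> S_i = 5*5^i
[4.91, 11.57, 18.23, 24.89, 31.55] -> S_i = 4.91 + 6.66*i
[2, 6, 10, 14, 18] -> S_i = 2 + 4*i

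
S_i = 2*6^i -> [2, 12, 72, 432, 2592]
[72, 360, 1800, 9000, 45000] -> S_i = 72*5^i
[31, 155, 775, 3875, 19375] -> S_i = 31*5^i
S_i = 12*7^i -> [12, 84, 588, 4116, 28812]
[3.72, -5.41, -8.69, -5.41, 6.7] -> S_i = Random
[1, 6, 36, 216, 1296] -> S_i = 1*6^i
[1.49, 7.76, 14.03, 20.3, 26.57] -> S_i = 1.49 + 6.27*i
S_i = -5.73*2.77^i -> [-5.73, -15.87, -43.97, -121.79, -337.34]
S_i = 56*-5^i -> [56, -280, 1400, -7000, 35000]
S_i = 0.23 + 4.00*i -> [0.23, 4.23, 8.23, 12.23, 16.23]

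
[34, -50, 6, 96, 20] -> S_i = Random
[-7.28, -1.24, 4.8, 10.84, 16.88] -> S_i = -7.28 + 6.04*i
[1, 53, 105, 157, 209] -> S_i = 1 + 52*i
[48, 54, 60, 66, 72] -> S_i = 48 + 6*i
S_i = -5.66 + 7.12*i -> [-5.66, 1.46, 8.58, 15.7, 22.82]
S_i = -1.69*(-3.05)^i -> [-1.69, 5.15, -15.72, 47.95, -146.25]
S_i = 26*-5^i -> [26, -130, 650, -3250, 16250]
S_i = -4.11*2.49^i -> [-4.11, -10.23, -25.48, -63.45, -157.99]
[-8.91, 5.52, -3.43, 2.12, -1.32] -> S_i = -8.91*(-0.62)^i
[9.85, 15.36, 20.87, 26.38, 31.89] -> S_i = 9.85 + 5.51*i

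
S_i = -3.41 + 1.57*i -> [-3.41, -1.84, -0.27, 1.3, 2.87]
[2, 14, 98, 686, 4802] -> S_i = 2*7^i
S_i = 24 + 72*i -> [24, 96, 168, 240, 312]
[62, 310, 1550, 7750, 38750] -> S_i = 62*5^i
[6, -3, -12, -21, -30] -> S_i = 6 + -9*i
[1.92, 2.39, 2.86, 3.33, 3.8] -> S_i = 1.92 + 0.47*i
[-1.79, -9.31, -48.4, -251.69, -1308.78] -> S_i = -1.79*5.20^i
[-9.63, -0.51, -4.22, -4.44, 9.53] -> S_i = Random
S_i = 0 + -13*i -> [0, -13, -26, -39, -52]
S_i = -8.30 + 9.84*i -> [-8.3, 1.54, 11.38, 21.22, 31.06]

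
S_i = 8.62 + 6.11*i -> [8.62, 14.73, 20.84, 26.95, 33.06]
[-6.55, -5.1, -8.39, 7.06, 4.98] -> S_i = Random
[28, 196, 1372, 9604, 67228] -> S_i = 28*7^i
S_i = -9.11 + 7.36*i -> [-9.11, -1.75, 5.61, 12.97, 20.33]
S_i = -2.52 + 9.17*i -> [-2.52, 6.65, 15.82, 24.99, 34.16]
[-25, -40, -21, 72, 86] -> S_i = Random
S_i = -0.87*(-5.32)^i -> [-0.87, 4.63, -24.62, 130.99, -696.89]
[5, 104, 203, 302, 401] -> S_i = 5 + 99*i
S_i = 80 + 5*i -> [80, 85, 90, 95, 100]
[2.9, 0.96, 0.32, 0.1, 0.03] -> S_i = 2.90*0.33^i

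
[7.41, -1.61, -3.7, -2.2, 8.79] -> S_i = Random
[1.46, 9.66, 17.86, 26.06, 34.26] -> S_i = 1.46 + 8.20*i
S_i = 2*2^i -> [2, 4, 8, 16, 32]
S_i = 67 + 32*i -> [67, 99, 131, 163, 195]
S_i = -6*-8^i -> [-6, 48, -384, 3072, -24576]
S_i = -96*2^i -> [-96, -192, -384, -768, -1536]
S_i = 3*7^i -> [3, 21, 147, 1029, 7203]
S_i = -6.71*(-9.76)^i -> [-6.71, 65.49, -639.18, 6238.38, -60886.61]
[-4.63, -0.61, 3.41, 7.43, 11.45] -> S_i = -4.63 + 4.02*i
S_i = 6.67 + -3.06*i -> [6.67, 3.61, 0.55, -2.51, -5.57]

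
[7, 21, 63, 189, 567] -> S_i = 7*3^i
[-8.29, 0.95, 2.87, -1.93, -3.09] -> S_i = Random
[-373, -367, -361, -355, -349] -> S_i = -373 + 6*i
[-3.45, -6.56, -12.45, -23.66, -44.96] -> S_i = -3.45*1.90^i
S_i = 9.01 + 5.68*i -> [9.01, 14.69, 20.37, 26.05, 31.73]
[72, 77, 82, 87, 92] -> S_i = 72 + 5*i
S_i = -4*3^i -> [-4, -12, -36, -108, -324]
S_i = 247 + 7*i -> [247, 254, 261, 268, 275]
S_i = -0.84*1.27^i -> [-0.84, -1.07, -1.35, -1.72, -2.19]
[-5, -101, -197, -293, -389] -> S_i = -5 + -96*i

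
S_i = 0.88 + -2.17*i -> [0.88, -1.29, -3.46, -5.63, -7.8]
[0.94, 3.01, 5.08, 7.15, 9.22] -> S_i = 0.94 + 2.07*i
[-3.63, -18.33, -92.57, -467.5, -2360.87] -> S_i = -3.63*5.05^i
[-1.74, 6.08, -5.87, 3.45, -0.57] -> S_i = Random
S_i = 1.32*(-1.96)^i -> [1.32, -2.59, 5.07, -9.94, 19.48]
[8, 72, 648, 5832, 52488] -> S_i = 8*9^i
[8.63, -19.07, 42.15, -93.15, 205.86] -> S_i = 8.63*(-2.21)^i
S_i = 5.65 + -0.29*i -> [5.65, 5.36, 5.07, 4.78, 4.49]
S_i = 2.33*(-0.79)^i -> [2.33, -1.84, 1.45, -1.15, 0.91]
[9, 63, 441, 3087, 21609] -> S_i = 9*7^i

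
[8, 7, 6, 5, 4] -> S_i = 8 + -1*i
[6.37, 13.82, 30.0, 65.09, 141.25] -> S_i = 6.37*2.17^i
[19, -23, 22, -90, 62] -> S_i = Random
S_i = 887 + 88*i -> [887, 975, 1063, 1151, 1239]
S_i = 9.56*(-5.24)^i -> [9.56, -50.09, 262.49, -1375.47, 7207.47]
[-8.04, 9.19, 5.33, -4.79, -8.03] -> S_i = Random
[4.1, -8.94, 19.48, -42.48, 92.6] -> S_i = 4.10*(-2.18)^i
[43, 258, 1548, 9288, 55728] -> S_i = 43*6^i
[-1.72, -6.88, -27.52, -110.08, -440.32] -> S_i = -1.72*4.00^i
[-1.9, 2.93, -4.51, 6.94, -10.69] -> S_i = -1.90*(-1.54)^i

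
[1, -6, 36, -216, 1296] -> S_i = 1*-6^i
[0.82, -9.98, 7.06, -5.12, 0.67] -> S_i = Random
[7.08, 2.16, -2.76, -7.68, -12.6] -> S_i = 7.08 + -4.92*i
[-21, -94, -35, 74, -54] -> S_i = Random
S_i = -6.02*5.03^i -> [-6.02, -30.28, -152.31, -766.13, -3853.62]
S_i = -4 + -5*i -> [-4, -9, -14, -19, -24]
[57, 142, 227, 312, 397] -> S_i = 57 + 85*i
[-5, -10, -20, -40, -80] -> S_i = -5*2^i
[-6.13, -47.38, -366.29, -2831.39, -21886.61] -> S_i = -6.13*7.73^i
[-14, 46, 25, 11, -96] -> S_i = Random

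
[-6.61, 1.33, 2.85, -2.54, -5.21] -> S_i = Random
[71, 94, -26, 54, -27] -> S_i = Random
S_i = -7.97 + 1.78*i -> [-7.97, -6.19, -4.41, -2.63, -0.85]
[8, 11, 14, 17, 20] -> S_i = 8 + 3*i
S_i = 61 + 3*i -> [61, 64, 67, 70, 73]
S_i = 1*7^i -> [1, 7, 49, 343, 2401]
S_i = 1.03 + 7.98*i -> [1.03, 9.01, 16.99, 24.97, 32.95]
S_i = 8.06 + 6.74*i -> [8.06, 14.8, 21.54, 28.28, 35.02]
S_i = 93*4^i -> [93, 372, 1488, 5952, 23808]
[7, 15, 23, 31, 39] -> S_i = 7 + 8*i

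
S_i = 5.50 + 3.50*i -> [5.5, 9.0, 12.5, 16.0, 19.5]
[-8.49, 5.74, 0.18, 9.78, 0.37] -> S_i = Random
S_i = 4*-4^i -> [4, -16, 64, -256, 1024]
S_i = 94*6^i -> [94, 564, 3384, 20304, 121824]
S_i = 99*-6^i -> [99, -594, 3564, -21384, 128304]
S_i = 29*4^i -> [29, 116, 464, 1856, 7424]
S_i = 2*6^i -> [2, 12, 72, 432, 2592]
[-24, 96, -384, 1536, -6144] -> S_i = -24*-4^i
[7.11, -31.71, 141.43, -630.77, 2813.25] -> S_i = 7.11*(-4.46)^i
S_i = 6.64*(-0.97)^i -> [6.64, -6.44, 6.25, -6.06, 5.88]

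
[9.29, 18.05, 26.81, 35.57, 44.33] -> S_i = 9.29 + 8.76*i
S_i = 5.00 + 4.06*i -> [5.0, 9.06, 13.12, 17.18, 21.24]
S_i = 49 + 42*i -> [49, 91, 133, 175, 217]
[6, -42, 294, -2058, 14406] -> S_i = 6*-7^i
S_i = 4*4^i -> [4, 16, 64, 256, 1024]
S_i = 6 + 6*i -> [6, 12, 18, 24, 30]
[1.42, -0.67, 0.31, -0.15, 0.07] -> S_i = 1.42*(-0.47)^i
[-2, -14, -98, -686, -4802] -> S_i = -2*7^i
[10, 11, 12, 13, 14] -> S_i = 10 + 1*i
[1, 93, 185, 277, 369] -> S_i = 1 + 92*i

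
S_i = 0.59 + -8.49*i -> [0.59, -7.9, -16.39, -24.88, -33.37]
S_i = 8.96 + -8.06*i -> [8.96, 0.9, -7.16, -15.22, -23.28]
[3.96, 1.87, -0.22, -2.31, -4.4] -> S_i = 3.96 + -2.09*i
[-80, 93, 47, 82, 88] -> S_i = Random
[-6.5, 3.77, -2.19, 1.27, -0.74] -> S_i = -6.50*(-0.58)^i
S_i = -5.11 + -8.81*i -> [-5.11, -13.92, -22.73, -31.54, -40.35]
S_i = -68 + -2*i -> [-68, -70, -72, -74, -76]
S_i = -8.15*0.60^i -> [-8.15, -4.89, -2.93, -1.76, -1.06]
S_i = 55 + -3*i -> [55, 52, 49, 46, 43]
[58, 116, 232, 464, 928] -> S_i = 58*2^i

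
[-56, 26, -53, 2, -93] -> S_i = Random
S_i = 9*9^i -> [9, 81, 729, 6561, 59049]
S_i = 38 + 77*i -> [38, 115, 192, 269, 346]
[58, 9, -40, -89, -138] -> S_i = 58 + -49*i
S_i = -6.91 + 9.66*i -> [-6.91, 2.75, 12.41, 22.07, 31.73]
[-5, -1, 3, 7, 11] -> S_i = -5 + 4*i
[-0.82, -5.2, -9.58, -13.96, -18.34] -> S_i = -0.82 + -4.38*i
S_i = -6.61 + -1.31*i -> [-6.61, -7.92, -9.23, -10.54, -11.85]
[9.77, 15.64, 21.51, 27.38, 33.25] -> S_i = 9.77 + 5.87*i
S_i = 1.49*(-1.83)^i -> [1.49, -2.73, 4.99, -9.13, 16.71]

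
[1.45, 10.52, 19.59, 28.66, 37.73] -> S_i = 1.45 + 9.07*i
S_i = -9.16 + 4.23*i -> [-9.16, -4.93, -0.7, 3.53, 7.76]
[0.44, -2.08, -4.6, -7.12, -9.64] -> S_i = 0.44 + -2.52*i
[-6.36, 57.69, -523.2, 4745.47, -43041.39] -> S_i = -6.36*(-9.07)^i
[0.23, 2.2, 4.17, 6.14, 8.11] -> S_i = 0.23 + 1.97*i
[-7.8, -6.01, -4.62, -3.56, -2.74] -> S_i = -7.80*0.77^i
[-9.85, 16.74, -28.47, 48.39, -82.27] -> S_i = -9.85*(-1.70)^i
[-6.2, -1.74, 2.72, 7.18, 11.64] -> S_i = -6.20 + 4.46*i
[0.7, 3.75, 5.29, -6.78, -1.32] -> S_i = Random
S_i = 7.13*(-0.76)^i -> [7.13, -5.42, 4.12, -3.13, 2.38]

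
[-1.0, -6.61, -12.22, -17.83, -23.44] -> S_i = -1.00 + -5.61*i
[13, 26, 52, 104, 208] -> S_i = 13*2^i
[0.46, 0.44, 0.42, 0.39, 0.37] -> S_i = 0.46*0.95^i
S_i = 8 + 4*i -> [8, 12, 16, 20, 24]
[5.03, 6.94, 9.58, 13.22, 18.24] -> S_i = 5.03*1.38^i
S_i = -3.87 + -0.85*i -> [-3.87, -4.72, -5.57, -6.42, -7.27]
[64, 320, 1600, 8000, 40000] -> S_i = 64*5^i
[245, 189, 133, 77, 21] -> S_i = 245 + -56*i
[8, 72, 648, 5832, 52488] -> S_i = 8*9^i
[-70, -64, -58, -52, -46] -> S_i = -70 + 6*i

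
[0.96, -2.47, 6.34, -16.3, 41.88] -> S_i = 0.96*(-2.57)^i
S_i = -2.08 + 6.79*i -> [-2.08, 4.71, 11.5, 18.29, 25.08]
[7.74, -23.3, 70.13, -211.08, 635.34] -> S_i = 7.74*(-3.01)^i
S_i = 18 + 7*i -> [18, 25, 32, 39, 46]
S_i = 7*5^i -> [7, 35, 175, 875, 4375]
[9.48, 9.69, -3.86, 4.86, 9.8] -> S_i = Random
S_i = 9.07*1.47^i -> [9.07, 13.33, 19.6, 28.81, 42.35]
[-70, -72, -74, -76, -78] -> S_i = -70 + -2*i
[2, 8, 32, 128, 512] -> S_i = 2*4^i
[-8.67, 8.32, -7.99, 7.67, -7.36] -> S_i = -8.67*(-0.96)^i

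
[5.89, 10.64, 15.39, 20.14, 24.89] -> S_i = 5.89 + 4.75*i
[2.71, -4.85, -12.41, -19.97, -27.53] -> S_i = 2.71 + -7.56*i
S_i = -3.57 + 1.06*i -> [-3.57, -2.51, -1.45, -0.39, 0.67]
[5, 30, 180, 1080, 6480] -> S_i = 5*6^i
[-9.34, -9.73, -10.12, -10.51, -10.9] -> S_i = -9.34 + -0.39*i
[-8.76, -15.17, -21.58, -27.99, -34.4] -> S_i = -8.76 + -6.41*i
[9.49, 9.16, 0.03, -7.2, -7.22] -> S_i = Random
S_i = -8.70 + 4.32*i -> [-8.7, -4.38, -0.06, 4.26, 8.58]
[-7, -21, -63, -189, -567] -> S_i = -7*3^i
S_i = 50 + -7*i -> [50, 43, 36, 29, 22]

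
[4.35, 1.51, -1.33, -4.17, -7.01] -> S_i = 4.35 + -2.84*i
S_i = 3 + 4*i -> [3, 7, 11, 15, 19]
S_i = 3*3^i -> [3, 9, 27, 81, 243]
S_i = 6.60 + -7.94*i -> [6.6, -1.34, -9.28, -17.22, -25.16]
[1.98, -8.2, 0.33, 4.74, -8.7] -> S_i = Random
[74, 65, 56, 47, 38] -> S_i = 74 + -9*i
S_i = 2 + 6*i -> [2, 8, 14, 20, 26]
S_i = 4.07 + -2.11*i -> [4.07, 1.96, -0.15, -2.26, -4.37]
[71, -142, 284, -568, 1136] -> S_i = 71*-2^i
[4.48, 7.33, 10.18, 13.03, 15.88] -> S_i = 4.48 + 2.85*i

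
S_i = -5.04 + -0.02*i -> [-5.04, -5.06, -5.08, -5.1, -5.12]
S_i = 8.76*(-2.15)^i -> [8.76, -18.83, 40.49, -87.06, 187.18]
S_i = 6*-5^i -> [6, -30, 150, -750, 3750]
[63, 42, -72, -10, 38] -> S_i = Random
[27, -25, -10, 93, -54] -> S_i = Random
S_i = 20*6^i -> [20, 120, 720, 4320, 25920]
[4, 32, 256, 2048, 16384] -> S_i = 4*8^i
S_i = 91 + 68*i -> [91, 159, 227, 295, 363]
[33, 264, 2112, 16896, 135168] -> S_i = 33*8^i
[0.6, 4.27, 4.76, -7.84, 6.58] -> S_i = Random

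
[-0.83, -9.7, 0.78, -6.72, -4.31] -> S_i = Random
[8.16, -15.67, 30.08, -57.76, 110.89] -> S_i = 8.16*(-1.92)^i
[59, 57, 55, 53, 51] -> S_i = 59 + -2*i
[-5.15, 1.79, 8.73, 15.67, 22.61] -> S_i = -5.15 + 6.94*i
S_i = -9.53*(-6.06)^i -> [-9.53, 57.75, -349.98, 2120.85, -12852.38]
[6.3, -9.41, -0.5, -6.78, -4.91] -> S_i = Random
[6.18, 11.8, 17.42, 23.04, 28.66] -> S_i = 6.18 + 5.62*i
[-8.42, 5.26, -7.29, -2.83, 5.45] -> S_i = Random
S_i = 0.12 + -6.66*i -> [0.12, -6.54, -13.2, -19.86, -26.52]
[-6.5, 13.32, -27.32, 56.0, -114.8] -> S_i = -6.50*(-2.05)^i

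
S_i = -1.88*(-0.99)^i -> [-1.88, 1.86, -1.84, 1.82, -1.81]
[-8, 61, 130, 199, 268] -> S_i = -8 + 69*i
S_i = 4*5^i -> [4, 20, 100, 500, 2500]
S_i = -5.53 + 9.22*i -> [-5.53, 3.69, 12.91, 22.13, 31.35]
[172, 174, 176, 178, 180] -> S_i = 172 + 2*i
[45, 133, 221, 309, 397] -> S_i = 45 + 88*i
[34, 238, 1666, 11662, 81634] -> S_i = 34*7^i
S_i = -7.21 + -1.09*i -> [-7.21, -8.3, -9.39, -10.48, -11.57]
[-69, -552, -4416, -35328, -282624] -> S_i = -69*8^i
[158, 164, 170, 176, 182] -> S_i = 158 + 6*i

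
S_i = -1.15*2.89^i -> [-1.15, -3.32, -9.6, -27.76, -80.22]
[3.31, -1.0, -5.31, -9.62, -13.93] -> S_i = 3.31 + -4.31*i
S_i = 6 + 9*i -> [6, 15, 24, 33, 42]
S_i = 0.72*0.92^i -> [0.72, 0.66, 0.61, 0.56, 0.52]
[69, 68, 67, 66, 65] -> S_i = 69 + -1*i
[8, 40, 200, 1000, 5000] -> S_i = 8*5^i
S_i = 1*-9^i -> [1, -9, 81, -729, 6561]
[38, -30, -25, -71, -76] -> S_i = Random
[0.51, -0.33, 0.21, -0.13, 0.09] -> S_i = 0.51*(-0.64)^i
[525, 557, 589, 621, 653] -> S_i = 525 + 32*i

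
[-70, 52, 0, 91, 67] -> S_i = Random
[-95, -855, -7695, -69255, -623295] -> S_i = -95*9^i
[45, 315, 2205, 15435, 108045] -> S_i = 45*7^i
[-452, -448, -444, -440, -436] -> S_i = -452 + 4*i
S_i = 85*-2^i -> [85, -170, 340, -680, 1360]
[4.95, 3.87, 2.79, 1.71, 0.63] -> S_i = 4.95 + -1.08*i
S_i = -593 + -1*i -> [-593, -594, -595, -596, -597]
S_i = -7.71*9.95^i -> [-7.71, -76.71, -763.31, -7594.93, -75569.53]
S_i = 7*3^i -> [7, 21, 63, 189, 567]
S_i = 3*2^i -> [3, 6, 12, 24, 48]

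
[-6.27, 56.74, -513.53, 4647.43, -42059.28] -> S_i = -6.27*(-9.05)^i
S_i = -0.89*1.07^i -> [-0.89, -0.95, -1.02, -1.09, -1.17]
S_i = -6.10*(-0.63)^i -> [-6.1, 3.84, -2.42, 1.53, -0.96]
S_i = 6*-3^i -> [6, -18, 54, -162, 486]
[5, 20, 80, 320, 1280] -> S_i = 5*4^i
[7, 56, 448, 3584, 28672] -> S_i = 7*8^i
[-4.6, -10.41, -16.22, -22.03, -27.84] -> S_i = -4.60 + -5.81*i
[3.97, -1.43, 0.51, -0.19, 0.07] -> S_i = 3.97*(-0.36)^i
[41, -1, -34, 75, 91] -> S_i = Random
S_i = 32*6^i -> [32, 192, 1152, 6912, 41472]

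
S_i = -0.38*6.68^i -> [-0.38, -2.54, -16.96, -113.27, -756.64]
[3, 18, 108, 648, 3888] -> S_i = 3*6^i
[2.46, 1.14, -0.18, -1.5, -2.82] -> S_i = 2.46 + -1.32*i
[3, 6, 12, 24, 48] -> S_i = 3*2^i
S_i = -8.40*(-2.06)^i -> [-8.4, 17.3, -35.65, 73.43, -151.27]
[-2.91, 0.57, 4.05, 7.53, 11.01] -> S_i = -2.91 + 3.48*i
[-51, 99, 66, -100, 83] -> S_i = Random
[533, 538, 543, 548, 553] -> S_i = 533 + 5*i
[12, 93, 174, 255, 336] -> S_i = 12 + 81*i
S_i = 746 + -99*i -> [746, 647, 548, 449, 350]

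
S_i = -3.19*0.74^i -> [-3.19, -2.36, -1.75, -1.29, -0.96]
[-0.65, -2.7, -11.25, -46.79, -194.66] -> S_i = -0.65*4.16^i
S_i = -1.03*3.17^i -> [-1.03, -3.27, -10.35, -32.81, -104.01]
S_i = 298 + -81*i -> [298, 217, 136, 55, -26]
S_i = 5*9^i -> [5, 45, 405, 3645, 32805]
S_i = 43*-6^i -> [43, -258, 1548, -9288, 55728]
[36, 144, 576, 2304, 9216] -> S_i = 36*4^i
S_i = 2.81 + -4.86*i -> [2.81, -2.05, -6.91, -11.77, -16.63]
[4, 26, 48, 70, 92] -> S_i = 4 + 22*i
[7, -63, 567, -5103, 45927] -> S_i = 7*-9^i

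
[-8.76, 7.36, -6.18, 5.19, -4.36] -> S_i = -8.76*(-0.84)^i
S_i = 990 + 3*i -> [990, 993, 996, 999, 1002]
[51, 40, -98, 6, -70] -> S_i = Random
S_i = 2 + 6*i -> [2, 8, 14, 20, 26]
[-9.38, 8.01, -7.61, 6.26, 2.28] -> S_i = Random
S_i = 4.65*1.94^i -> [4.65, 9.02, 17.5, 33.95, 65.87]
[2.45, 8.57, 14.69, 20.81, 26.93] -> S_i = 2.45 + 6.12*i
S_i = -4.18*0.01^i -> [-4.18, -0.04, -0.0, -0.0, -0.0]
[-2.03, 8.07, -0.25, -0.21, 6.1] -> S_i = Random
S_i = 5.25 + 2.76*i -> [5.25, 8.01, 10.77, 13.53, 16.29]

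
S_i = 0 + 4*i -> [0, 4, 8, 12, 16]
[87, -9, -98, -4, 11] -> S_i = Random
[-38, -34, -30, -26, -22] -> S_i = -38 + 4*i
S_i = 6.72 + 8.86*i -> [6.72, 15.58, 24.44, 33.3, 42.16]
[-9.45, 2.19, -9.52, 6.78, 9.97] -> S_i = Random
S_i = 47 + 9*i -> [47, 56, 65, 74, 83]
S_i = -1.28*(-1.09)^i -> [-1.28, 1.4, -1.52, 1.66, -1.81]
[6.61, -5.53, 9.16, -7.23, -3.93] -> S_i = Random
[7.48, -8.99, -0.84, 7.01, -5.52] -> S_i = Random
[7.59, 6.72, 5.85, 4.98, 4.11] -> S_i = 7.59 + -0.87*i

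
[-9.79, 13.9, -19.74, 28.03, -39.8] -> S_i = -9.79*(-1.42)^i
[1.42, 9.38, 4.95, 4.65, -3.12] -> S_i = Random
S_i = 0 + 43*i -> [0, 43, 86, 129, 172]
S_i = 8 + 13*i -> [8, 21, 34, 47, 60]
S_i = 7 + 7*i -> [7, 14, 21, 28, 35]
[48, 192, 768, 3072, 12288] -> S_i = 48*4^i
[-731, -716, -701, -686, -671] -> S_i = -731 + 15*i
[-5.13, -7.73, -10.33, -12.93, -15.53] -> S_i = -5.13 + -2.60*i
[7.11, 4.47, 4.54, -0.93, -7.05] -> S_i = Random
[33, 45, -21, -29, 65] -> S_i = Random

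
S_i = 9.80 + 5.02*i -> [9.8, 14.82, 19.84, 24.86, 29.88]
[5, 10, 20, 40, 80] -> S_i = 5*2^i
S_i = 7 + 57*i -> [7, 64, 121, 178, 235]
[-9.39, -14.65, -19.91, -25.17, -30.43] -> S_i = -9.39 + -5.26*i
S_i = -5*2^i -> [-5, -10, -20, -40, -80]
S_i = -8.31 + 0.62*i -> [-8.31, -7.69, -7.07, -6.45, -5.83]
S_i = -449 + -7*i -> [-449, -456, -463, -470, -477]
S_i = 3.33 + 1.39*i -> [3.33, 4.72, 6.11, 7.5, 8.89]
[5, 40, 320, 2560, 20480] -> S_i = 5*8^i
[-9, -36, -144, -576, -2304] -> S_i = -9*4^i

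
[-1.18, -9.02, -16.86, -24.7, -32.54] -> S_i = -1.18 + -7.84*i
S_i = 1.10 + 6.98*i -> [1.1, 8.08, 15.06, 22.04, 29.02]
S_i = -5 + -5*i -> [-5, -10, -15, -20, -25]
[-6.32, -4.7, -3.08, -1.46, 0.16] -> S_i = -6.32 + 1.62*i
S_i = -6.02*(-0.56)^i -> [-6.02, 3.37, -1.89, 1.06, -0.59]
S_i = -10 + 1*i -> [-10, -9, -8, -7, -6]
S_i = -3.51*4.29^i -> [-3.51, -15.06, -64.6, -277.13, -1188.88]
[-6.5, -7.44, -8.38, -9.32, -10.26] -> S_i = -6.50 + -0.94*i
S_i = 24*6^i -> [24, 144, 864, 5184, 31104]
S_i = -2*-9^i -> [-2, 18, -162, 1458, -13122]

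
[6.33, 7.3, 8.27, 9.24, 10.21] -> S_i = 6.33 + 0.97*i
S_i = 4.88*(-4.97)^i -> [4.88, -24.25, 120.54, -599.09, 2977.46]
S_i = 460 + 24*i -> [460, 484, 508, 532, 556]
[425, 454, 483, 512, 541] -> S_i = 425 + 29*i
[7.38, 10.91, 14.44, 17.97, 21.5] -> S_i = 7.38 + 3.53*i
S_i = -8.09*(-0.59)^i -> [-8.09, 4.77, -2.82, 1.66, -0.98]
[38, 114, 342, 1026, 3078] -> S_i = 38*3^i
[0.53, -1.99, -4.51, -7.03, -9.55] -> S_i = 0.53 + -2.52*i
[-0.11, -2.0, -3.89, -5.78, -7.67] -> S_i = -0.11 + -1.89*i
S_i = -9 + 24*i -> [-9, 15, 39, 63, 87]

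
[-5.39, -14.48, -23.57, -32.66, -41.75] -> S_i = -5.39 + -9.09*i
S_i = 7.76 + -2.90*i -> [7.76, 4.86, 1.96, -0.94, -3.84]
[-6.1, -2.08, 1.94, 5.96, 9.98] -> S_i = -6.10 + 4.02*i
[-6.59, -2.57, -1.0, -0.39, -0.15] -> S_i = -6.59*0.39^i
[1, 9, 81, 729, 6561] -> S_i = 1*9^i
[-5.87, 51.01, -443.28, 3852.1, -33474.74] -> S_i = -5.87*(-8.69)^i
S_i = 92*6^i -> [92, 552, 3312, 19872, 119232]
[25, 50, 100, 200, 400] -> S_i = 25*2^i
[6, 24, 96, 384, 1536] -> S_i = 6*4^i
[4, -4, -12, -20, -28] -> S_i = 4 + -8*i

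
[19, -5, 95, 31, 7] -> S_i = Random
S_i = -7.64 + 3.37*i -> [-7.64, -4.27, -0.9, 2.47, 5.84]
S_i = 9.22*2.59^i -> [9.22, 23.88, 61.85, 160.19, 414.89]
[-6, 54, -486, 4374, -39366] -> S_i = -6*-9^i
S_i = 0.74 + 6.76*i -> [0.74, 7.5, 14.26, 21.02, 27.78]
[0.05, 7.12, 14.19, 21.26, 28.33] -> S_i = 0.05 + 7.07*i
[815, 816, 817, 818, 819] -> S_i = 815 + 1*i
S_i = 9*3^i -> [9, 27, 81, 243, 729]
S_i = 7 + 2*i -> [7, 9, 11, 13, 15]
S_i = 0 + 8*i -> [0, 8, 16, 24, 32]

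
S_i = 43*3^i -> [43, 129, 387, 1161, 3483]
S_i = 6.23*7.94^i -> [6.23, 49.47, 392.76, 3118.53, 24761.11]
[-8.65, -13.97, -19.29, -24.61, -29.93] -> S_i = -8.65 + -5.32*i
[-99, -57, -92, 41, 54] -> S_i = Random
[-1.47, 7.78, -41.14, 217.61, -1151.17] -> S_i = -1.47*(-5.29)^i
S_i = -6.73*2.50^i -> [-6.73, -16.83, -42.06, -105.16, -262.89]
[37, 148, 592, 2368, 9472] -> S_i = 37*4^i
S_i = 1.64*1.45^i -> [1.64, 2.38, 3.45, 5.0, 7.25]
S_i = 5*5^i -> [5, 25, 125, 625, 3125]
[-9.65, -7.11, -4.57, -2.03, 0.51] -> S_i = -9.65 + 2.54*i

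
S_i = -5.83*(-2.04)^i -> [-5.83, 11.89, -24.26, 49.49, -100.97]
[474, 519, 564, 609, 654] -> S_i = 474 + 45*i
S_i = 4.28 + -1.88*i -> [4.28, 2.4, 0.52, -1.36, -3.24]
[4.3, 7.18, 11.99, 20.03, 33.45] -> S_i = 4.30*1.67^i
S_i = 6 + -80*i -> [6, -74, -154, -234, -314]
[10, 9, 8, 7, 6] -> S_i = 10 + -1*i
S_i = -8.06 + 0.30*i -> [-8.06, -7.76, -7.46, -7.16, -6.86]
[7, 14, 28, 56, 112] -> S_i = 7*2^i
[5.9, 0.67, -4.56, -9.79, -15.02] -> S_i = 5.90 + -5.23*i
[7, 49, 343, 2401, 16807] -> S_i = 7*7^i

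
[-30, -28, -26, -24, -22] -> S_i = -30 + 2*i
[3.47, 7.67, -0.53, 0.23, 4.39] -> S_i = Random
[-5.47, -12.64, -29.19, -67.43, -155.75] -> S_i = -5.47*2.31^i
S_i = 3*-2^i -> [3, -6, 12, -24, 48]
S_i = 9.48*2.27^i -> [9.48, 21.52, 48.85, 110.89, 251.72]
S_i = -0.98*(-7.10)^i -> [-0.98, 6.96, -49.4, 350.75, -2490.34]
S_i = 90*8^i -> [90, 720, 5760, 46080, 368640]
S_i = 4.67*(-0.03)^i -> [4.67, -0.14, 0.0, -0.0, 0.0]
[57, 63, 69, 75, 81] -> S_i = 57 + 6*i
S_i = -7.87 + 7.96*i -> [-7.87, 0.09, 8.05, 16.01, 23.97]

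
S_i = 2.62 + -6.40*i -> [2.62, -3.78, -10.18, -16.58, -22.98]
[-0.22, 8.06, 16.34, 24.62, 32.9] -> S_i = -0.22 + 8.28*i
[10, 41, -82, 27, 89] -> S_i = Random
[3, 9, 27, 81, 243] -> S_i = 3*3^i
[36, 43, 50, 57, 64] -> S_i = 36 + 7*i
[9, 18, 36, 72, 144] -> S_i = 9*2^i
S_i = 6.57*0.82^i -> [6.57, 5.39, 4.42, 3.62, 2.97]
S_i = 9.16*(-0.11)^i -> [9.16, -1.01, 0.11, -0.01, 0.0]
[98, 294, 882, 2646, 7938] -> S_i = 98*3^i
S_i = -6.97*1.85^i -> [-6.97, -12.89, -23.85, -44.13, -81.64]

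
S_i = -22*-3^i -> [-22, 66, -198, 594, -1782]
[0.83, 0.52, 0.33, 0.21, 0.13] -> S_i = 0.83*0.63^i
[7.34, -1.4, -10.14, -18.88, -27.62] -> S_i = 7.34 + -8.74*i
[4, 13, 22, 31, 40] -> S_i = 4 + 9*i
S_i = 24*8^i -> [24, 192, 1536, 12288, 98304]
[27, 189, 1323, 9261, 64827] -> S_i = 27*7^i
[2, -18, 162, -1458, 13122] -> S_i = 2*-9^i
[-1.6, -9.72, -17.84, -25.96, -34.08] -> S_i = -1.60 + -8.12*i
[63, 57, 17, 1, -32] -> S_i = Random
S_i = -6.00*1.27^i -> [-6.0, -7.62, -9.68, -12.29, -15.61]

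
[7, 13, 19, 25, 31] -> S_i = 7 + 6*i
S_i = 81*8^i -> [81, 648, 5184, 41472, 331776]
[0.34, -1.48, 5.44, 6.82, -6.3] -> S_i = Random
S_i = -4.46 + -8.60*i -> [-4.46, -13.06, -21.66, -30.26, -38.86]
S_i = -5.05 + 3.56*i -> [-5.05, -1.49, 2.07, 5.63, 9.19]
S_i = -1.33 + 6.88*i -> [-1.33, 5.55, 12.43, 19.31, 26.19]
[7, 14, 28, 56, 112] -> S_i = 7*2^i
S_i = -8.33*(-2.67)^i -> [-8.33, 22.24, -59.38, 158.55, -423.34]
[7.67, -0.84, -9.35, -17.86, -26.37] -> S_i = 7.67 + -8.51*i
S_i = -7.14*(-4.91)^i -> [-7.14, 35.06, -172.13, 845.17, -4149.77]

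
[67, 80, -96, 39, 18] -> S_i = Random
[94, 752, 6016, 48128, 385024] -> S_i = 94*8^i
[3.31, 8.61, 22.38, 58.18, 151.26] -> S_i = 3.31*2.60^i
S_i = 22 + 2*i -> [22, 24, 26, 28, 30]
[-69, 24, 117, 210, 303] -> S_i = -69 + 93*i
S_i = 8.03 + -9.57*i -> [8.03, -1.54, -11.11, -20.68, -30.25]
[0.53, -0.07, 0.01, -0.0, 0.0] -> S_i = 0.53*(-0.13)^i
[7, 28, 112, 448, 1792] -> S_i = 7*4^i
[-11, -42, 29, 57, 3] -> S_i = Random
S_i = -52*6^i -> [-52, -312, -1872, -11232, -67392]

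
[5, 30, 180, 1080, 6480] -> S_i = 5*6^i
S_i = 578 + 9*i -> [578, 587, 596, 605, 614]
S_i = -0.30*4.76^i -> [-0.3, -1.43, -6.8, -32.36, -154.01]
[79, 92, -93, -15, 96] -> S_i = Random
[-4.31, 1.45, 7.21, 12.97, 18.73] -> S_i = -4.31 + 5.76*i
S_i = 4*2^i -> [4, 8, 16, 32, 64]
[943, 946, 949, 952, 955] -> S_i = 943 + 3*i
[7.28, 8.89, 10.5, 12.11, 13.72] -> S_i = 7.28 + 1.61*i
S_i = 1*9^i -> [1, 9, 81, 729, 6561]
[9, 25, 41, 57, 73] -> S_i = 9 + 16*i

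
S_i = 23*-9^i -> [23, -207, 1863, -16767, 150903]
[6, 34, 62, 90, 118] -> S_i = 6 + 28*i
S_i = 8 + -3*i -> [8, 5, 2, -1, -4]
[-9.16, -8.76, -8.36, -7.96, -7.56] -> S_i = -9.16 + 0.40*i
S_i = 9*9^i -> [9, 81, 729, 6561, 59049]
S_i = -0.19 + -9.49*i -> [-0.19, -9.68, -19.17, -28.66, -38.15]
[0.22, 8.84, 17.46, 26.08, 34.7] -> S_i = 0.22 + 8.62*i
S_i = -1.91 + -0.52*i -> [-1.91, -2.43, -2.95, -3.47, -3.99]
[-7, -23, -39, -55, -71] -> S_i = -7 + -16*i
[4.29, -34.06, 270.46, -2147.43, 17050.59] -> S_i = 4.29*(-7.94)^i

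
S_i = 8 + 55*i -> [8, 63, 118, 173, 228]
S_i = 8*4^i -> [8, 32, 128, 512, 2048]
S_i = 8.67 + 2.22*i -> [8.67, 10.89, 13.11, 15.33, 17.55]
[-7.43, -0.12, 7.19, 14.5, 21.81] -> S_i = -7.43 + 7.31*i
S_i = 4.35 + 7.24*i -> [4.35, 11.59, 18.83, 26.07, 33.31]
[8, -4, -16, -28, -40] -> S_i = 8 + -12*i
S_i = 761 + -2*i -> [761, 759, 757, 755, 753]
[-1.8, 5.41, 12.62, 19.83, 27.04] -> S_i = -1.80 + 7.21*i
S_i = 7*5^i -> [7, 35, 175, 875, 4375]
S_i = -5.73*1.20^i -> [-5.73, -6.88, -8.25, -9.9, -11.88]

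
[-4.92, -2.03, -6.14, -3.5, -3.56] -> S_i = Random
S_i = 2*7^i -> [2, 14, 98, 686, 4802]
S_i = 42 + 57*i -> [42, 99, 156, 213, 270]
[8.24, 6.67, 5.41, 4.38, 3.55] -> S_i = 8.24*0.81^i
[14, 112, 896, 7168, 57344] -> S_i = 14*8^i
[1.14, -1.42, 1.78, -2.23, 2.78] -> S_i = 1.14*(-1.25)^i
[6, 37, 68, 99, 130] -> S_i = 6 + 31*i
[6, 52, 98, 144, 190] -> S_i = 6 + 46*i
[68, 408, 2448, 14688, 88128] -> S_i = 68*6^i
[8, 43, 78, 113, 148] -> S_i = 8 + 35*i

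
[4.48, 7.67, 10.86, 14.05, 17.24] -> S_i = 4.48 + 3.19*i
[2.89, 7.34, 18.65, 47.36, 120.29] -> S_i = 2.89*2.54^i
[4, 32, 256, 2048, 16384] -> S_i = 4*8^i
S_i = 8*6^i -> [8, 48, 288, 1728, 10368]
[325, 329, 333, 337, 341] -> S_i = 325 + 4*i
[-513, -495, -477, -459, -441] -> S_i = -513 + 18*i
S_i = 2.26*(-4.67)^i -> [2.26, -10.55, 49.29, -230.18, 1074.92]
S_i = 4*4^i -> [4, 16, 64, 256, 1024]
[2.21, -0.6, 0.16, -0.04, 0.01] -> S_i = 2.21*(-0.27)^i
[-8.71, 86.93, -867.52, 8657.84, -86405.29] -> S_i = -8.71*(-9.98)^i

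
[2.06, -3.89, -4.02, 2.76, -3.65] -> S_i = Random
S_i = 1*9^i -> [1, 9, 81, 729, 6561]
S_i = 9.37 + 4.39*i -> [9.37, 13.76, 18.15, 22.54, 26.93]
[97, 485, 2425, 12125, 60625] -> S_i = 97*5^i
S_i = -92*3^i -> [-92, -276, -828, -2484, -7452]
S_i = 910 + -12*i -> [910, 898, 886, 874, 862]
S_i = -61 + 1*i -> [-61, -60, -59, -58, -57]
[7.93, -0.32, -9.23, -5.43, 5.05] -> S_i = Random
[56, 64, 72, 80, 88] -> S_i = 56 + 8*i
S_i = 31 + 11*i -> [31, 42, 53, 64, 75]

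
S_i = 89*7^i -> [89, 623, 4361, 30527, 213689]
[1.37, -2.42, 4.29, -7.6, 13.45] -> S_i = 1.37*(-1.77)^i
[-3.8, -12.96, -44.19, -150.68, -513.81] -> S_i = -3.80*3.41^i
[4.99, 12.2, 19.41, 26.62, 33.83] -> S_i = 4.99 + 7.21*i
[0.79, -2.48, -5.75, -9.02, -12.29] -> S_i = 0.79 + -3.27*i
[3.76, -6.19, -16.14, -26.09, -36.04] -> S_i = 3.76 + -9.95*i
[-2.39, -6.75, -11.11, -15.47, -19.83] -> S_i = -2.39 + -4.36*i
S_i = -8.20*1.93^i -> [-8.2, -15.83, -30.54, -58.95, -113.77]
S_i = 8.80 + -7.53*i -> [8.8, 1.27, -6.26, -13.79, -21.32]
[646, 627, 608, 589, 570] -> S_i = 646 + -19*i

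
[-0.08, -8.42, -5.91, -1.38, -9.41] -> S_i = Random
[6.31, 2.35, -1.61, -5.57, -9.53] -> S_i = 6.31 + -3.96*i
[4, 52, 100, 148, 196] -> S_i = 4 + 48*i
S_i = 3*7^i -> [3, 21, 147, 1029, 7203]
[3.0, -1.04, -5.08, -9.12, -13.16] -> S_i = 3.00 + -4.04*i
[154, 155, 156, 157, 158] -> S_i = 154 + 1*i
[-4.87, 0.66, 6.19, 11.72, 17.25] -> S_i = -4.87 + 5.53*i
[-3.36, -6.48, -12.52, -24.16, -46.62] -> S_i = -3.36*1.93^i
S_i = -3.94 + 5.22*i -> [-3.94, 1.28, 6.5, 11.72, 16.94]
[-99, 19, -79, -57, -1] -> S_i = Random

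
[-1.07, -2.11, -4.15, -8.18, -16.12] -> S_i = -1.07*1.97^i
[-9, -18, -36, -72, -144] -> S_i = -9*2^i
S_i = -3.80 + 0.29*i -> [-3.8, -3.51, -3.22, -2.93, -2.64]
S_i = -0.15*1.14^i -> [-0.15, -0.17, -0.19, -0.22, -0.25]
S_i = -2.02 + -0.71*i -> [-2.02, -2.73, -3.44, -4.15, -4.86]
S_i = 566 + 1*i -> [566, 567, 568, 569, 570]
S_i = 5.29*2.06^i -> [5.29, 10.9, 22.45, 46.24, 95.26]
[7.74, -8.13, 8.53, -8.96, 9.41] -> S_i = 7.74*(-1.05)^i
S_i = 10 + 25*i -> [10, 35, 60, 85, 110]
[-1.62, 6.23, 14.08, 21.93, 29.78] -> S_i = -1.62 + 7.85*i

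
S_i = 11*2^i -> [11, 22, 44, 88, 176]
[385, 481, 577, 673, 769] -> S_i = 385 + 96*i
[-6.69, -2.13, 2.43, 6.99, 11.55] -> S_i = -6.69 + 4.56*i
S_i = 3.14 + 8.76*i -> [3.14, 11.9, 20.66, 29.42, 38.18]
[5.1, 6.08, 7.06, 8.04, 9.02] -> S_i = 5.10 + 0.98*i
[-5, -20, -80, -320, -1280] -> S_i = -5*4^i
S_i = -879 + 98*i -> [-879, -781, -683, -585, -487]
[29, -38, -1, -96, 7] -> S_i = Random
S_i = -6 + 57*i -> [-6, 51, 108, 165, 222]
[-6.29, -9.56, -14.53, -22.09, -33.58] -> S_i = -6.29*1.52^i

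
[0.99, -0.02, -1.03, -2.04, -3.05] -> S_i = 0.99 + -1.01*i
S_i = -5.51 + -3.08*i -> [-5.51, -8.59, -11.67, -14.75, -17.83]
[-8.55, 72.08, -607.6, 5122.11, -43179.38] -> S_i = -8.55*(-8.43)^i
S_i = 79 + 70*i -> [79, 149, 219, 289, 359]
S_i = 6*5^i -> [6, 30, 150, 750, 3750]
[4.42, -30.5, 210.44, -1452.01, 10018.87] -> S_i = 4.42*(-6.90)^i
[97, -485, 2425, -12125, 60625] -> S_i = 97*-5^i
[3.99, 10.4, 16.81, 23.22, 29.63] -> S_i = 3.99 + 6.41*i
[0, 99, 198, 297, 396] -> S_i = 0 + 99*i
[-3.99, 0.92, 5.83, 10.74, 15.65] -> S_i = -3.99 + 4.91*i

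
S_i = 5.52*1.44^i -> [5.52, 7.95, 11.45, 16.48, 23.73]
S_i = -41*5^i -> [-41, -205, -1025, -5125, -25625]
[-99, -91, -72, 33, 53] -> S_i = Random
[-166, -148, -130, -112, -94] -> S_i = -166 + 18*i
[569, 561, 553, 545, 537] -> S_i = 569 + -8*i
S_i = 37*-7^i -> [37, -259, 1813, -12691, 88837]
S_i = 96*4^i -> [96, 384, 1536, 6144, 24576]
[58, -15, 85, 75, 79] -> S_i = Random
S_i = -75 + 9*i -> [-75, -66, -57, -48, -39]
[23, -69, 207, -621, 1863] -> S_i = 23*-3^i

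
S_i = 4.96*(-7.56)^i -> [4.96, -37.5, 283.48, -2143.12, 16202.01]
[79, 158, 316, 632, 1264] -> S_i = 79*2^i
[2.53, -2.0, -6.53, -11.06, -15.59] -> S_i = 2.53 + -4.53*i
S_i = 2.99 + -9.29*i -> [2.99, -6.3, -15.59, -24.88, -34.17]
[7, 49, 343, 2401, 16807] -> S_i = 7*7^i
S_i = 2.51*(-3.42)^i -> [2.51, -8.58, 29.36, -100.4, 343.38]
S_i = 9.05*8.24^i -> [9.05, 74.57, 614.47, 5063.26, 41721.26]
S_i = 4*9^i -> [4, 36, 324, 2916, 26244]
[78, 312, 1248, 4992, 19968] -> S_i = 78*4^i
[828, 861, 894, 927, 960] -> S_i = 828 + 33*i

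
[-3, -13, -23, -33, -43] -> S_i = -3 + -10*i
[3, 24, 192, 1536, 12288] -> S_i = 3*8^i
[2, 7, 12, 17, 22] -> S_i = 2 + 5*i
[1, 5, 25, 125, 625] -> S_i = 1*5^i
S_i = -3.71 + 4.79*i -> [-3.71, 1.08, 5.87, 10.66, 15.45]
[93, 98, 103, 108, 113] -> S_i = 93 + 5*i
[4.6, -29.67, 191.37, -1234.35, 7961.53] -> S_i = 4.60*(-6.45)^i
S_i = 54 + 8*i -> [54, 62, 70, 78, 86]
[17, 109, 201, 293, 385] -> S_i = 17 + 92*i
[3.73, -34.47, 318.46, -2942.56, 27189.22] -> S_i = 3.73*(-9.24)^i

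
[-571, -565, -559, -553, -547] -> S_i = -571 + 6*i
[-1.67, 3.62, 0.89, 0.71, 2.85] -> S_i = Random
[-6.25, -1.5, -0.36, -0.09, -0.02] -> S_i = -6.25*0.24^i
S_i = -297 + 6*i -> [-297, -291, -285, -279, -273]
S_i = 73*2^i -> [73, 146, 292, 584, 1168]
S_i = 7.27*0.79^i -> [7.27, 5.74, 4.54, 3.58, 2.83]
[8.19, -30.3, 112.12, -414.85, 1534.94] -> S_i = 8.19*(-3.70)^i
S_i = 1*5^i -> [1, 5, 25, 125, 625]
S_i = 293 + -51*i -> [293, 242, 191, 140, 89]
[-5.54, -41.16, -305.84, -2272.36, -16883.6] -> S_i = -5.54*7.43^i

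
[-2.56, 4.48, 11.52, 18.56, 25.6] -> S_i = -2.56 + 7.04*i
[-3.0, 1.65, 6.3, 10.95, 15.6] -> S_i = -3.00 + 4.65*i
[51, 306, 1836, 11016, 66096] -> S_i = 51*6^i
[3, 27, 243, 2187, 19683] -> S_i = 3*9^i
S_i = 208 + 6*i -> [208, 214, 220, 226, 232]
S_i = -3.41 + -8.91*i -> [-3.41, -12.32, -21.23, -30.14, -39.05]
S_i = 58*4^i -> [58, 232, 928, 3712, 14848]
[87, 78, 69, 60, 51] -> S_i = 87 + -9*i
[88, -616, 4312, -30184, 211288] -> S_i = 88*-7^i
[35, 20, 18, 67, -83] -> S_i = Random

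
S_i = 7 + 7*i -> [7, 14, 21, 28, 35]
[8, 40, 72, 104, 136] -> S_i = 8 + 32*i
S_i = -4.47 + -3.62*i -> [-4.47, -8.09, -11.71, -15.33, -18.95]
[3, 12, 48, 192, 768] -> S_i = 3*4^i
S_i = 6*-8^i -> [6, -48, 384, -3072, 24576]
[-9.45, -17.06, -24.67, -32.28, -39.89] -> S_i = -9.45 + -7.61*i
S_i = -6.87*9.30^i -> [-6.87, -63.89, -594.19, -5525.93, -51391.17]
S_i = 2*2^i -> [2, 4, 8, 16, 32]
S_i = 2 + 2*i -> [2, 4, 6, 8, 10]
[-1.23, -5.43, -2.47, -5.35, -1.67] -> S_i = Random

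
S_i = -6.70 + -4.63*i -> [-6.7, -11.33, -15.96, -20.59, -25.22]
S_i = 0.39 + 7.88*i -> [0.39, 8.27, 16.15, 24.03, 31.91]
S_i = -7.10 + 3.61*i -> [-7.1, -3.49, 0.12, 3.73, 7.34]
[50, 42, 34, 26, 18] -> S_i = 50 + -8*i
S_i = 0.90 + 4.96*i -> [0.9, 5.86, 10.82, 15.78, 20.74]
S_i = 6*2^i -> [6, 12, 24, 48, 96]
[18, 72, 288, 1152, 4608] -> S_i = 18*4^i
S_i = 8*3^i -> [8, 24, 72, 216, 648]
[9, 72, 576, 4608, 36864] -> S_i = 9*8^i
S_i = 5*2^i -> [5, 10, 20, 40, 80]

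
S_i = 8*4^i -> [8, 32, 128, 512, 2048]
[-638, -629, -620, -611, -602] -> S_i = -638 + 9*i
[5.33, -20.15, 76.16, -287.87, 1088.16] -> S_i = 5.33*(-3.78)^i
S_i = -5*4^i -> [-5, -20, -80, -320, -1280]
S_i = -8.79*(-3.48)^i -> [-8.79, 30.59, -106.45, 370.45, -1289.16]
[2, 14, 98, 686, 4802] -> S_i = 2*7^i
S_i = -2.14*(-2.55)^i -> [-2.14, 5.46, -13.92, 35.48, -90.48]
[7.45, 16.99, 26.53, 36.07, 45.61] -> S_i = 7.45 + 9.54*i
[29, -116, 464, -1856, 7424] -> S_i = 29*-4^i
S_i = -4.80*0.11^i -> [-4.8, -0.53, -0.06, -0.01, -0.0]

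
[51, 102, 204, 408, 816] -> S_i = 51*2^i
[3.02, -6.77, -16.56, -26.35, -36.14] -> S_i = 3.02 + -9.79*i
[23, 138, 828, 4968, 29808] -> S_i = 23*6^i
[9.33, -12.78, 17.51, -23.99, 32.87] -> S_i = 9.33*(-1.37)^i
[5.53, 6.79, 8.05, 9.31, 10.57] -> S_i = 5.53 + 1.26*i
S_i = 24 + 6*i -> [24, 30, 36, 42, 48]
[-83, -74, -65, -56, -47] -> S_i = -83 + 9*i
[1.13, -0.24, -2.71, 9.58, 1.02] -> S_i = Random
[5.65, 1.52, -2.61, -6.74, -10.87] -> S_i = 5.65 + -4.13*i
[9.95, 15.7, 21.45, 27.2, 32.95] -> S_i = 9.95 + 5.75*i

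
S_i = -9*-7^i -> [-9, 63, -441, 3087, -21609]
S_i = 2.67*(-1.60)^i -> [2.67, -4.27, 6.84, -10.94, 17.5]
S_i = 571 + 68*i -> [571, 639, 707, 775, 843]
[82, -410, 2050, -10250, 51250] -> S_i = 82*-5^i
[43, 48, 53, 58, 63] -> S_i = 43 + 5*i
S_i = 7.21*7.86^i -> [7.21, 56.67, 445.43, 3501.09, 27518.54]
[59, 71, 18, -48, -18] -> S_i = Random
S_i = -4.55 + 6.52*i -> [-4.55, 1.97, 8.49, 15.01, 21.53]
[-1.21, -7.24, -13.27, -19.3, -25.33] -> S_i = -1.21 + -6.03*i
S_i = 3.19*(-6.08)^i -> [3.19, -19.4, 117.92, -716.97, 4359.18]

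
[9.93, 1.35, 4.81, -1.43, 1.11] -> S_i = Random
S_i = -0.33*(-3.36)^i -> [-0.33, 1.11, -3.73, 12.52, -42.06]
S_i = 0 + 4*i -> [0, 4, 8, 12, 16]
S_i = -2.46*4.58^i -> [-2.46, -11.27, -51.6, -236.34, -1082.42]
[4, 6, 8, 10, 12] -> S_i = 4 + 2*i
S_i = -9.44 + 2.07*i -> [-9.44, -7.37, -5.3, -3.23, -1.16]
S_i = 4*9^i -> [4, 36, 324, 2916, 26244]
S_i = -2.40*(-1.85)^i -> [-2.4, 4.44, -8.21, 15.2, -28.11]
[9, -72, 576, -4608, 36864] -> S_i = 9*-8^i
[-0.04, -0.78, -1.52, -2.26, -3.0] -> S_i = -0.04 + -0.74*i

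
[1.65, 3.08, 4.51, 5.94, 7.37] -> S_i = 1.65 + 1.43*i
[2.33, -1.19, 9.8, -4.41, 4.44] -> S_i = Random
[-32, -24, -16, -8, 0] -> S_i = -32 + 8*i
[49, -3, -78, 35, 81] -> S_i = Random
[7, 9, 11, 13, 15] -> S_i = 7 + 2*i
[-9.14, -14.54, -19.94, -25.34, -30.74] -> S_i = -9.14 + -5.40*i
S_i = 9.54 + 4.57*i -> [9.54, 14.11, 18.68, 23.25, 27.82]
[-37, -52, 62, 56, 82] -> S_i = Random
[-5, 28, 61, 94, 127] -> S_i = -5 + 33*i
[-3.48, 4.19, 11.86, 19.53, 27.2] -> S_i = -3.48 + 7.67*i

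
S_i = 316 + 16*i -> [316, 332, 348, 364, 380]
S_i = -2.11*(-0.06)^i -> [-2.11, 0.13, -0.01, 0.0, -0.0]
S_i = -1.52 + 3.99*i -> [-1.52, 2.47, 6.46, 10.45, 14.44]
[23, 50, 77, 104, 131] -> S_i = 23 + 27*i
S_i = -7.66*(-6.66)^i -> [-7.66, 51.02, -339.76, 2262.83, -15070.43]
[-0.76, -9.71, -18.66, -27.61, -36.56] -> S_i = -0.76 + -8.95*i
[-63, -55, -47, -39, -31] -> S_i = -63 + 8*i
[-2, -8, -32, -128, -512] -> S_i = -2*4^i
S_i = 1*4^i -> [1, 4, 16, 64, 256]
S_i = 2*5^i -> [2, 10, 50, 250, 1250]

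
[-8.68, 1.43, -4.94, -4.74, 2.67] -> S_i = Random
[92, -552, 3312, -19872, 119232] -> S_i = 92*-6^i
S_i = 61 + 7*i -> [61, 68, 75, 82, 89]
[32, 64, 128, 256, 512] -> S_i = 32*2^i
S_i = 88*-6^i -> [88, -528, 3168, -19008, 114048]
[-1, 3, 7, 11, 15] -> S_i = -1 + 4*i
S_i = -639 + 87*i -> [-639, -552, -465, -378, -291]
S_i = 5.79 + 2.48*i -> [5.79, 8.27, 10.75, 13.23, 15.71]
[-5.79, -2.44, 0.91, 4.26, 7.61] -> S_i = -5.79 + 3.35*i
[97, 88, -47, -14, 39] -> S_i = Random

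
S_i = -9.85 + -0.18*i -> [-9.85, -10.03, -10.21, -10.39, -10.57]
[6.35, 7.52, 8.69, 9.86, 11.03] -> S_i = 6.35 + 1.17*i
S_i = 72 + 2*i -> [72, 74, 76, 78, 80]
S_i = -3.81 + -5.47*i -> [-3.81, -9.28, -14.75, -20.22, -25.69]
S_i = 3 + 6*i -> [3, 9, 15, 21, 27]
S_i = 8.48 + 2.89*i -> [8.48, 11.37, 14.26, 17.15, 20.04]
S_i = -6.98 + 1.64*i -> [-6.98, -5.34, -3.7, -2.06, -0.42]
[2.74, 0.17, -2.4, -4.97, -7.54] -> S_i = 2.74 + -2.57*i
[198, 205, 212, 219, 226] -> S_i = 198 + 7*i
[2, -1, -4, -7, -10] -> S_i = 2 + -3*i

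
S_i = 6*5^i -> [6, 30, 150, 750, 3750]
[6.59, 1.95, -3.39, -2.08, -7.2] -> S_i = Random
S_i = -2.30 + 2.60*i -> [-2.3, 0.3, 2.9, 5.5, 8.1]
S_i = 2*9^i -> [2, 18, 162, 1458, 13122]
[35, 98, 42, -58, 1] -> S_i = Random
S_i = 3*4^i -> [3, 12, 48, 192, 768]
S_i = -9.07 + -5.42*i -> [-9.07, -14.49, -19.91, -25.33, -30.75]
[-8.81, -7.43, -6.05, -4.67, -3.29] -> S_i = -8.81 + 1.38*i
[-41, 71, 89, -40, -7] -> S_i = Random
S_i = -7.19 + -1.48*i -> [-7.19, -8.67, -10.15, -11.63, -13.11]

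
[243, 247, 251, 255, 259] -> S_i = 243 + 4*i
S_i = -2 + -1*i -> [-2, -3, -4, -5, -6]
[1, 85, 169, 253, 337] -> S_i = 1 + 84*i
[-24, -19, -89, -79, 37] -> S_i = Random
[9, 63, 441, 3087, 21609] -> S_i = 9*7^i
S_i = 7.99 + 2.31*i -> [7.99, 10.3, 12.61, 14.92, 17.23]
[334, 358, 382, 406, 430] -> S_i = 334 + 24*i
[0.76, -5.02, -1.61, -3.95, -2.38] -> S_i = Random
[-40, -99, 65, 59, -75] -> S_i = Random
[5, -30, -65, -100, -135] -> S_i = 5 + -35*i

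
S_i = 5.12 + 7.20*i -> [5.12, 12.32, 19.52, 26.72, 33.92]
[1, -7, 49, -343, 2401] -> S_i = 1*-7^i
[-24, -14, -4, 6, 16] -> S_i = -24 + 10*i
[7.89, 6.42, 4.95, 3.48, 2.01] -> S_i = 7.89 + -1.47*i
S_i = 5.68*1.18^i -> [5.68, 6.7, 7.91, 9.33, 11.01]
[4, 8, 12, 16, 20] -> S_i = 4 + 4*i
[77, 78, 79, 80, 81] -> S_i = 77 + 1*i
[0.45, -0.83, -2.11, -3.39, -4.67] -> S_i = 0.45 + -1.28*i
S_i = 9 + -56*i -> [9, -47, -103, -159, -215]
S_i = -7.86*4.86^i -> [-7.86, -38.2, -185.65, -902.26, -4384.98]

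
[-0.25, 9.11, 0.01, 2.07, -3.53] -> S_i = Random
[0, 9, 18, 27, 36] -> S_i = 0 + 9*i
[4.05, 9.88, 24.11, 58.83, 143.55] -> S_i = 4.05*2.44^i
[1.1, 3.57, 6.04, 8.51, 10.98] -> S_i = 1.10 + 2.47*i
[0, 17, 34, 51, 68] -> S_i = 0 + 17*i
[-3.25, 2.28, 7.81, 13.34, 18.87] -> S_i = -3.25 + 5.53*i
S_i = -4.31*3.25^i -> [-4.31, -14.01, -45.52, -147.95, -480.85]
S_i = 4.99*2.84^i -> [4.99, 14.17, 40.25, 114.3, 324.62]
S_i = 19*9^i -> [19, 171, 1539, 13851, 124659]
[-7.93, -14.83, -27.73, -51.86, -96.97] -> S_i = -7.93*1.87^i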